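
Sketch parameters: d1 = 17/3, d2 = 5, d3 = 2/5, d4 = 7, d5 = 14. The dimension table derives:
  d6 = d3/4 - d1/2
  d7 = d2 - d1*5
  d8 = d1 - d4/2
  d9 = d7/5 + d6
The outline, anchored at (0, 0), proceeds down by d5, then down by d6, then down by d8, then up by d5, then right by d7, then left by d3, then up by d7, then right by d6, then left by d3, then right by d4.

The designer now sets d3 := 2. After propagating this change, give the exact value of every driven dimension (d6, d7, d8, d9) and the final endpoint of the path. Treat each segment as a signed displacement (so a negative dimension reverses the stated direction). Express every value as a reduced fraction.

d6 = -7/3
d7 = -70/3
d8 = 13/6
d9 = -7
endpoint = (-68/3, -139/6)

Apply edit: d3 := 2
  d6 = d3/4 - d1/2 = -7/3
  d7 = d2 - d1*5 = -70/3
  d8 = d1 - d4/2 = 13/6
  d9 = d7/5 + d6 = -7
Walk from origin (0, 0):
  seg 1: down by d5 = 14 → (0, -14)
  seg 2: down by d6 = -7/3 → (0, -35/3)
  seg 3: down by d8 = 13/6 → (0, -83/6)
  seg 4: up by d5 = 14 → (0, 1/6)
  seg 5: right by d7 = -70/3 → (-70/3, 1/6)
  seg 6: left by d3 = 2 → (-76/3, 1/6)
  seg 7: up by d7 = -70/3 → (-76/3, -139/6)
  seg 8: right by d6 = -7/3 → (-83/3, -139/6)
  seg 9: left by d3 = 2 → (-89/3, -139/6)
  seg 10: right by d4 = 7 → (-68/3, -139/6)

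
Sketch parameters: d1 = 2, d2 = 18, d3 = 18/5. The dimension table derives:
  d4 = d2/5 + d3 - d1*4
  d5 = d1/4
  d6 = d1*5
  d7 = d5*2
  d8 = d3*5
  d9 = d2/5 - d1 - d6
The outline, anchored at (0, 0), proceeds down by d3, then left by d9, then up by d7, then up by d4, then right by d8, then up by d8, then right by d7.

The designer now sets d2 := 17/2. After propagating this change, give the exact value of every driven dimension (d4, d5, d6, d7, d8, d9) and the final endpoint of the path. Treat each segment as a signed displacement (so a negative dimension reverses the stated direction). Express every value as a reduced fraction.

d4 = -27/10
d5 = 1/2
d6 = 10
d7 = 1
d8 = 18
d9 = -103/10
endpoint = (293/10, 127/10)

Apply edit: d2 := 17/2
  d4 = d2/5 + d3 - d1*4 = -27/10
  d5 = d1/4 = 1/2
  d6 = d1*5 = 10
  d7 = d5*2 = 1
  d8 = d3*5 = 18
  d9 = d2/5 - d1 - d6 = -103/10
Walk from origin (0, 0):
  seg 1: down by d3 = 18/5 → (0, -18/5)
  seg 2: left by d9 = -103/10 → (103/10, -18/5)
  seg 3: up by d7 = 1 → (103/10, -13/5)
  seg 4: up by d4 = -27/10 → (103/10, -53/10)
  seg 5: right by d8 = 18 → (283/10, -53/10)
  seg 6: up by d8 = 18 → (283/10, 127/10)
  seg 7: right by d7 = 1 → (293/10, 127/10)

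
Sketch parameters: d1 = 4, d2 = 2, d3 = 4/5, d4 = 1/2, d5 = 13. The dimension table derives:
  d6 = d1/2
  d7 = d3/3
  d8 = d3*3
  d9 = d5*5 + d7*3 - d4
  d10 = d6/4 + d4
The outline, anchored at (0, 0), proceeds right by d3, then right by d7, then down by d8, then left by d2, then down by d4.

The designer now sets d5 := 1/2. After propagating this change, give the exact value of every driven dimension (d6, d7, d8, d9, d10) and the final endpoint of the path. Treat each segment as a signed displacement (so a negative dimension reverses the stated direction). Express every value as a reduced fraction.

d6 = 2
d7 = 4/15
d8 = 12/5
d9 = 14/5
d10 = 1
endpoint = (-14/15, -29/10)

Apply edit: d5 := 1/2
  d6 = d1/2 = 2
  d7 = d3/3 = 4/15
  d8 = d3*3 = 12/5
  d9 = d5*5 + d7*3 - d4 = 14/5
  d10 = d6/4 + d4 = 1
Walk from origin (0, 0):
  seg 1: right by d3 = 4/5 → (4/5, 0)
  seg 2: right by d7 = 4/15 → (16/15, 0)
  seg 3: down by d8 = 12/5 → (16/15, -12/5)
  seg 4: left by d2 = 2 → (-14/15, -12/5)
  seg 5: down by d4 = 1/2 → (-14/15, -29/10)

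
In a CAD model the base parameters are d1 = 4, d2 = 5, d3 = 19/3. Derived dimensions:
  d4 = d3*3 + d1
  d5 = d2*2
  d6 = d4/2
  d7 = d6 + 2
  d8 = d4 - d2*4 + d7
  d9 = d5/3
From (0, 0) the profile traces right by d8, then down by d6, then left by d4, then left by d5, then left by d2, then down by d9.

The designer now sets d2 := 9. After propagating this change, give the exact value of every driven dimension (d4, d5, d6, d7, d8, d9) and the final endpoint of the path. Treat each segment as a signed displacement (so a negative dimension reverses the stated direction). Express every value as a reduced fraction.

d4 = 23
d5 = 18
d6 = 23/2
d7 = 27/2
d8 = 1/2
d9 = 6
endpoint = (-99/2, -35/2)

Apply edit: d2 := 9
  d4 = d3*3 + d1 = 23
  d5 = d2*2 = 18
  d6 = d4/2 = 23/2
  d7 = d6 + 2 = 27/2
  d8 = d4 - d2*4 + d7 = 1/2
  d9 = d5/3 = 6
Walk from origin (0, 0):
  seg 1: right by d8 = 1/2 → (1/2, 0)
  seg 2: down by d6 = 23/2 → (1/2, -23/2)
  seg 3: left by d4 = 23 → (-45/2, -23/2)
  seg 4: left by d5 = 18 → (-81/2, -23/2)
  seg 5: left by d2 = 9 → (-99/2, -23/2)
  seg 6: down by d9 = 6 → (-99/2, -35/2)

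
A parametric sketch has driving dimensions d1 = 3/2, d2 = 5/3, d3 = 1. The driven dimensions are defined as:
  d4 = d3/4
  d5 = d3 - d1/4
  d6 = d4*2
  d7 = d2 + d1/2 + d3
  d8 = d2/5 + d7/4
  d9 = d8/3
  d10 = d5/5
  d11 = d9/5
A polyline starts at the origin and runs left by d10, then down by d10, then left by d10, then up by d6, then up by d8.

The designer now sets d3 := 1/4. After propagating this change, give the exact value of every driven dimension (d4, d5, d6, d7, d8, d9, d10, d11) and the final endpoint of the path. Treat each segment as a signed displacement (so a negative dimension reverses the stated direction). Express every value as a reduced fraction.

Apply edit: d3 := 1/4
  d4 = d3/4 = 1/16
  d5 = d3 - d1/4 = -1/8
  d6 = d4*2 = 1/8
  d7 = d2 + d1/2 + d3 = 8/3
  d8 = d2/5 + d7/4 = 1
  d9 = d8/3 = 1/3
  d10 = d5/5 = -1/40
  d11 = d9/5 = 1/15
Walk from origin (0, 0):
  seg 1: left by d10 = -1/40 → (1/40, 0)
  seg 2: down by d10 = -1/40 → (1/40, 1/40)
  seg 3: left by d10 = -1/40 → (1/20, 1/40)
  seg 4: up by d6 = 1/8 → (1/20, 3/20)
  seg 5: up by d8 = 1 → (1/20, 23/20)

d4 = 1/16
d5 = -1/8
d6 = 1/8
d7 = 8/3
d8 = 1
d9 = 1/3
d10 = -1/40
d11 = 1/15
endpoint = (1/20, 23/20)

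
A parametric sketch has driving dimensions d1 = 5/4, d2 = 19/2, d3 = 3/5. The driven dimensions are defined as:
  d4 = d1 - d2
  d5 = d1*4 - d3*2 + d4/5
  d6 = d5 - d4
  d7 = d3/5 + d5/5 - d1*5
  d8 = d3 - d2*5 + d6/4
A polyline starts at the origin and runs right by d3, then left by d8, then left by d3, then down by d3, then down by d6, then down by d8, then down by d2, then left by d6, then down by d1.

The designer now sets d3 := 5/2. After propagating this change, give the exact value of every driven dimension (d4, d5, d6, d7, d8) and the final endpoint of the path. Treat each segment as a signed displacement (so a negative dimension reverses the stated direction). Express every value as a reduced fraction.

Apply edit: d3 := 5/2
  d4 = d1 - d2 = -33/4
  d5 = d1*4 - d3*2 + d4/5 = -33/20
  d6 = d5 - d4 = 33/5
  d7 = d3/5 + d5/5 - d1*5 = -152/25
  d8 = d3 - d2*5 + d6/4 = -867/20
Walk from origin (0, 0):
  seg 1: right by d3 = 5/2 → (5/2, 0)
  seg 2: left by d8 = -867/20 → (917/20, 0)
  seg 3: left by d3 = 5/2 → (867/20, 0)
  seg 4: down by d3 = 5/2 → (867/20, -5/2)
  seg 5: down by d6 = 33/5 → (867/20, -91/10)
  seg 6: down by d8 = -867/20 → (867/20, 137/4)
  seg 7: down by d2 = 19/2 → (867/20, 99/4)
  seg 8: left by d6 = 33/5 → (147/4, 99/4)
  seg 9: down by d1 = 5/4 → (147/4, 47/2)

d4 = -33/4
d5 = -33/20
d6 = 33/5
d7 = -152/25
d8 = -867/20
endpoint = (147/4, 47/2)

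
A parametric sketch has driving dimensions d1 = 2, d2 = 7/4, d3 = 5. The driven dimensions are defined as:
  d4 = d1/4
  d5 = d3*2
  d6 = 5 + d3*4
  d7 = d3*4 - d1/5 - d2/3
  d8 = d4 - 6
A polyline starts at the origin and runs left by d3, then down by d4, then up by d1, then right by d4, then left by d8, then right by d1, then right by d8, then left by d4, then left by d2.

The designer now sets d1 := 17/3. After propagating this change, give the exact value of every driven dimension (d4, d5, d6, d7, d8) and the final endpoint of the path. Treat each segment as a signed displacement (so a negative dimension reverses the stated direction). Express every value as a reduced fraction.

Apply edit: d1 := 17/3
  d4 = d1/4 = 17/12
  d5 = d3*2 = 10
  d6 = 5 + d3*4 = 25
  d7 = d3*4 - d1/5 - d2/3 = 1097/60
  d8 = d4 - 6 = -55/12
Walk from origin (0, 0):
  seg 1: left by d3 = 5 → (-5, 0)
  seg 2: down by d4 = 17/12 → (-5, -17/12)
  seg 3: up by d1 = 17/3 → (-5, 17/4)
  seg 4: right by d4 = 17/12 → (-43/12, 17/4)
  seg 5: left by d8 = -55/12 → (1, 17/4)
  seg 6: right by d1 = 17/3 → (20/3, 17/4)
  seg 7: right by d8 = -55/12 → (25/12, 17/4)
  seg 8: left by d4 = 17/12 → (2/3, 17/4)
  seg 9: left by d2 = 7/4 → (-13/12, 17/4)

d4 = 17/12
d5 = 10
d6 = 25
d7 = 1097/60
d8 = -55/12
endpoint = (-13/12, 17/4)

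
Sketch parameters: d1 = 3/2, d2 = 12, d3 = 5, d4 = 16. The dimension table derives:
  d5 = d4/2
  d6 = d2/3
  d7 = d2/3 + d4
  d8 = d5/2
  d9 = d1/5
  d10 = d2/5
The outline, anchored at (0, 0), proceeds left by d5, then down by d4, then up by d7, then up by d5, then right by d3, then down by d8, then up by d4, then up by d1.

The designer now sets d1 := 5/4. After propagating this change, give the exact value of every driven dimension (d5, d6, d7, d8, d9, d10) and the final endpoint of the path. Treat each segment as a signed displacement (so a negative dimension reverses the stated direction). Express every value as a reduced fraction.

Apply edit: d1 := 5/4
  d5 = d4/2 = 8
  d6 = d2/3 = 4
  d7 = d2/3 + d4 = 20
  d8 = d5/2 = 4
  d9 = d1/5 = 1/4
  d10 = d2/5 = 12/5
Walk from origin (0, 0):
  seg 1: left by d5 = 8 → (-8, 0)
  seg 2: down by d4 = 16 → (-8, -16)
  seg 3: up by d7 = 20 → (-8, 4)
  seg 4: up by d5 = 8 → (-8, 12)
  seg 5: right by d3 = 5 → (-3, 12)
  seg 6: down by d8 = 4 → (-3, 8)
  seg 7: up by d4 = 16 → (-3, 24)
  seg 8: up by d1 = 5/4 → (-3, 101/4)

d5 = 8
d6 = 4
d7 = 20
d8 = 4
d9 = 1/4
d10 = 12/5
endpoint = (-3, 101/4)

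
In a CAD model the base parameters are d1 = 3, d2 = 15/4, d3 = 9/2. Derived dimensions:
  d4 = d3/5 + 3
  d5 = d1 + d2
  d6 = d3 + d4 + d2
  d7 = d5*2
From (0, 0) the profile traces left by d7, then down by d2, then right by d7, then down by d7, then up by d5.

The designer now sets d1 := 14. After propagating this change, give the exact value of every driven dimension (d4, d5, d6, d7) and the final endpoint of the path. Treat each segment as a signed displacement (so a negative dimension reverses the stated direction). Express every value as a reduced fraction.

Apply edit: d1 := 14
  d4 = d3/5 + 3 = 39/10
  d5 = d1 + d2 = 71/4
  d6 = d3 + d4 + d2 = 243/20
  d7 = d5*2 = 71/2
Walk from origin (0, 0):
  seg 1: left by d7 = 71/2 → (-71/2, 0)
  seg 2: down by d2 = 15/4 → (-71/2, -15/4)
  seg 3: right by d7 = 71/2 → (0, -15/4)
  seg 4: down by d7 = 71/2 → (0, -157/4)
  seg 5: up by d5 = 71/4 → (0, -43/2)

d4 = 39/10
d5 = 71/4
d6 = 243/20
d7 = 71/2
endpoint = (0, -43/2)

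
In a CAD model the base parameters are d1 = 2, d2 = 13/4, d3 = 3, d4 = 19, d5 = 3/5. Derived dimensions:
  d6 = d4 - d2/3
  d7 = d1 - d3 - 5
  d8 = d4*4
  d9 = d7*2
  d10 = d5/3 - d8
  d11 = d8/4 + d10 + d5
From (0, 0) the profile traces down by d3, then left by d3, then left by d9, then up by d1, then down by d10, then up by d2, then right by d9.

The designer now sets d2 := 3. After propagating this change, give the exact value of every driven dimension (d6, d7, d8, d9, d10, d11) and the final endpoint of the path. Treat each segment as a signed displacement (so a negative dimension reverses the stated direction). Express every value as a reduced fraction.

d6 = 18
d7 = -6
d8 = 76
d9 = -12
d10 = -379/5
d11 = -281/5
endpoint = (-3, 389/5)

Apply edit: d2 := 3
  d6 = d4 - d2/3 = 18
  d7 = d1 - d3 - 5 = -6
  d8 = d4*4 = 76
  d9 = d7*2 = -12
  d10 = d5/3 - d8 = -379/5
  d11 = d8/4 + d10 + d5 = -281/5
Walk from origin (0, 0):
  seg 1: down by d3 = 3 → (0, -3)
  seg 2: left by d3 = 3 → (-3, -3)
  seg 3: left by d9 = -12 → (9, -3)
  seg 4: up by d1 = 2 → (9, -1)
  seg 5: down by d10 = -379/5 → (9, 374/5)
  seg 6: up by d2 = 3 → (9, 389/5)
  seg 7: right by d9 = -12 → (-3, 389/5)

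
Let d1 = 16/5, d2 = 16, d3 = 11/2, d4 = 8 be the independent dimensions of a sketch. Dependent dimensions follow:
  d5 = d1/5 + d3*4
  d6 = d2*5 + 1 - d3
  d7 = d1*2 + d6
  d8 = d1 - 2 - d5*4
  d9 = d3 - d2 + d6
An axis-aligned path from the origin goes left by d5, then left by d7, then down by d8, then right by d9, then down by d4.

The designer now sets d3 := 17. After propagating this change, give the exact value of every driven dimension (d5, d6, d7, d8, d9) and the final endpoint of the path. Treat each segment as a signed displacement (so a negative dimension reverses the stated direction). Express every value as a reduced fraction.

Apply edit: d3 := 17
  d5 = d1/5 + d3*4 = 1716/25
  d6 = d2*5 + 1 - d3 = 64
  d7 = d1*2 + d6 = 352/5
  d8 = d1 - 2 - d5*4 = -6834/25
  d9 = d3 - d2 + d6 = 65
Walk from origin (0, 0):
  seg 1: left by d5 = 1716/25 → (-1716/25, 0)
  seg 2: left by d7 = 352/5 → (-3476/25, 0)
  seg 3: down by d8 = -6834/25 → (-3476/25, 6834/25)
  seg 4: right by d9 = 65 → (-1851/25, 6834/25)
  seg 5: down by d4 = 8 → (-1851/25, 6634/25)

d5 = 1716/25
d6 = 64
d7 = 352/5
d8 = -6834/25
d9 = 65
endpoint = (-1851/25, 6634/25)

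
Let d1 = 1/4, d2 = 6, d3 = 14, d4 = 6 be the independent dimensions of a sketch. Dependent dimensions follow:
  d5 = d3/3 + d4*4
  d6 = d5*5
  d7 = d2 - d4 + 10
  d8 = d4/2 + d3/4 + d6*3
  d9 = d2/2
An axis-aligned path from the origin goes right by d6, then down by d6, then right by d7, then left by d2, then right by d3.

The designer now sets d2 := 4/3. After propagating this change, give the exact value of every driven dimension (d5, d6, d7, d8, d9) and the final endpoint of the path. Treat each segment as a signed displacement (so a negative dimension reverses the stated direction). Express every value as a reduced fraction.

Apply edit: d2 := 4/3
  d5 = d3/3 + d4*4 = 86/3
  d6 = d5*5 = 430/3
  d7 = d2 - d4 + 10 = 16/3
  d8 = d4/2 + d3/4 + d6*3 = 873/2
  d9 = d2/2 = 2/3
Walk from origin (0, 0):
  seg 1: right by d6 = 430/3 → (430/3, 0)
  seg 2: down by d6 = 430/3 → (430/3, -430/3)
  seg 3: right by d7 = 16/3 → (446/3, -430/3)
  seg 4: left by d2 = 4/3 → (442/3, -430/3)
  seg 5: right by d3 = 14 → (484/3, -430/3)

d5 = 86/3
d6 = 430/3
d7 = 16/3
d8 = 873/2
d9 = 2/3
endpoint = (484/3, -430/3)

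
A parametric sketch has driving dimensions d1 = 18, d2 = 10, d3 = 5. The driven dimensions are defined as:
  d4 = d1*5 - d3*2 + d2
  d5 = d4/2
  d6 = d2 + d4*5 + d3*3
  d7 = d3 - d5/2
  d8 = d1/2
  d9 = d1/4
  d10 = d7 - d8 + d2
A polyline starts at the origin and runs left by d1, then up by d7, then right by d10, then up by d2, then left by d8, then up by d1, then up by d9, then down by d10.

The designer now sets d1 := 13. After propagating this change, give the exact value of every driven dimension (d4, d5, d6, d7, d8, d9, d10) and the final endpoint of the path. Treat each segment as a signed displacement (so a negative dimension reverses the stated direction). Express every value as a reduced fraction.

d4 = 65
d5 = 65/2
d6 = 350
d7 = -45/4
d8 = 13/2
d9 = 13/4
d10 = -31/4
endpoint = (-109/4, 91/4)

Apply edit: d1 := 13
  d4 = d1*5 - d3*2 + d2 = 65
  d5 = d4/2 = 65/2
  d6 = d2 + d4*5 + d3*3 = 350
  d7 = d3 - d5/2 = -45/4
  d8 = d1/2 = 13/2
  d9 = d1/4 = 13/4
  d10 = d7 - d8 + d2 = -31/4
Walk from origin (0, 0):
  seg 1: left by d1 = 13 → (-13, 0)
  seg 2: up by d7 = -45/4 → (-13, -45/4)
  seg 3: right by d10 = -31/4 → (-83/4, -45/4)
  seg 4: up by d2 = 10 → (-83/4, -5/4)
  seg 5: left by d8 = 13/2 → (-109/4, -5/4)
  seg 6: up by d1 = 13 → (-109/4, 47/4)
  seg 7: up by d9 = 13/4 → (-109/4, 15)
  seg 8: down by d10 = -31/4 → (-109/4, 91/4)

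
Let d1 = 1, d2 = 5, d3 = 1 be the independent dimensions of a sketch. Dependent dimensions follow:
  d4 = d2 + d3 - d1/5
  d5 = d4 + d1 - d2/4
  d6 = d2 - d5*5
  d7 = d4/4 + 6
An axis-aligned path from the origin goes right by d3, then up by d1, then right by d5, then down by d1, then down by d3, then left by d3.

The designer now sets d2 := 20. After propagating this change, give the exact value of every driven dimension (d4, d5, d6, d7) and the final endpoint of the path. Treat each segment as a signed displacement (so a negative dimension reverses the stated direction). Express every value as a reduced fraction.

d4 = 104/5
d5 = 84/5
d6 = -64
d7 = 56/5
endpoint = (84/5, -1)

Apply edit: d2 := 20
  d4 = d2 + d3 - d1/5 = 104/5
  d5 = d4 + d1 - d2/4 = 84/5
  d6 = d2 - d5*5 = -64
  d7 = d4/4 + 6 = 56/5
Walk from origin (0, 0):
  seg 1: right by d3 = 1 → (1, 0)
  seg 2: up by d1 = 1 → (1, 1)
  seg 3: right by d5 = 84/5 → (89/5, 1)
  seg 4: down by d1 = 1 → (89/5, 0)
  seg 5: down by d3 = 1 → (89/5, -1)
  seg 6: left by d3 = 1 → (84/5, -1)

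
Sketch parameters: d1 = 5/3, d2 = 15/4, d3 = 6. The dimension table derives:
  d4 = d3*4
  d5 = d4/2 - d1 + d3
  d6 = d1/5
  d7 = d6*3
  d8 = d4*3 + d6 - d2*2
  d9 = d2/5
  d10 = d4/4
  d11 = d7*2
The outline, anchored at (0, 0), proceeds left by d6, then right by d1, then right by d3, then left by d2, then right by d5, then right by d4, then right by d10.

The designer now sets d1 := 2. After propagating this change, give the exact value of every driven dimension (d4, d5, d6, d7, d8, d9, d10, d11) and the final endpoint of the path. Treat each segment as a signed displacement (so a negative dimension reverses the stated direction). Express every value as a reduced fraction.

Apply edit: d1 := 2
  d4 = d3*4 = 24
  d5 = d4/2 - d1 + d3 = 16
  d6 = d1/5 = 2/5
  d7 = d6*3 = 6/5
  d8 = d4*3 + d6 - d2*2 = 649/10
  d9 = d2/5 = 3/4
  d10 = d4/4 = 6
  d11 = d7*2 = 12/5
Walk from origin (0, 0):
  seg 1: left by d6 = 2/5 → (-2/5, 0)
  seg 2: right by d1 = 2 → (8/5, 0)
  seg 3: right by d3 = 6 → (38/5, 0)
  seg 4: left by d2 = 15/4 → (77/20, 0)
  seg 5: right by d5 = 16 → (397/20, 0)
  seg 6: right by d4 = 24 → (877/20, 0)
  seg 7: right by d10 = 6 → (997/20, 0)

d4 = 24
d5 = 16
d6 = 2/5
d7 = 6/5
d8 = 649/10
d9 = 3/4
d10 = 6
d11 = 12/5
endpoint = (997/20, 0)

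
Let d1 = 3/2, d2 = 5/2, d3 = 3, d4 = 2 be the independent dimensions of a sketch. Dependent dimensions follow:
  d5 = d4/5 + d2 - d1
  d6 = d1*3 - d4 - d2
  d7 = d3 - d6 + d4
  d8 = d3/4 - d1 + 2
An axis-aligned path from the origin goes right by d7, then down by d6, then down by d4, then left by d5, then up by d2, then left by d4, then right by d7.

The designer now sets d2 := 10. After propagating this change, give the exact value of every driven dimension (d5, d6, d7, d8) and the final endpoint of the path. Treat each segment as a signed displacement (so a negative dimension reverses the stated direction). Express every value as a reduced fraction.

Apply edit: d2 := 10
  d5 = d4/5 + d2 - d1 = 89/10
  d6 = d1*3 - d4 - d2 = -15/2
  d7 = d3 - d6 + d4 = 25/2
  d8 = d3/4 - d1 + 2 = 5/4
Walk from origin (0, 0):
  seg 1: right by d7 = 25/2 → (25/2, 0)
  seg 2: down by d6 = -15/2 → (25/2, 15/2)
  seg 3: down by d4 = 2 → (25/2, 11/2)
  seg 4: left by d5 = 89/10 → (18/5, 11/2)
  seg 5: up by d2 = 10 → (18/5, 31/2)
  seg 6: left by d4 = 2 → (8/5, 31/2)
  seg 7: right by d7 = 25/2 → (141/10, 31/2)

d5 = 89/10
d6 = -15/2
d7 = 25/2
d8 = 5/4
endpoint = (141/10, 31/2)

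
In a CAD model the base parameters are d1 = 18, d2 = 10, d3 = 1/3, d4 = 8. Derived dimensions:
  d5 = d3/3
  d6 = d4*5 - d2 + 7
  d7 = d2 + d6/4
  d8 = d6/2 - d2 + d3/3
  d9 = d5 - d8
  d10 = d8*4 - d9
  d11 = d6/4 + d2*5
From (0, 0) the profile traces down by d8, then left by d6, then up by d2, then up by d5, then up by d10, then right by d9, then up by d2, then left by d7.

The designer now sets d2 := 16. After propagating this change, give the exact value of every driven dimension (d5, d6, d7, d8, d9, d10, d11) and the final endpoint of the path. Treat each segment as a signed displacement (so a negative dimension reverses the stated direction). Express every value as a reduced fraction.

d5 = 1/9
d6 = 31
d7 = 95/4
d8 = -7/18
d9 = 1/2
d10 = -37/18
d11 = 351/4
endpoint = (-217/4, 274/9)

Apply edit: d2 := 16
  d5 = d3/3 = 1/9
  d6 = d4*5 - d2 + 7 = 31
  d7 = d2 + d6/4 = 95/4
  d8 = d6/2 - d2 + d3/3 = -7/18
  d9 = d5 - d8 = 1/2
  d10 = d8*4 - d9 = -37/18
  d11 = d6/4 + d2*5 = 351/4
Walk from origin (0, 0):
  seg 1: down by d8 = -7/18 → (0, 7/18)
  seg 2: left by d6 = 31 → (-31, 7/18)
  seg 3: up by d2 = 16 → (-31, 295/18)
  seg 4: up by d5 = 1/9 → (-31, 33/2)
  seg 5: up by d10 = -37/18 → (-31, 130/9)
  seg 6: right by d9 = 1/2 → (-61/2, 130/9)
  seg 7: up by d2 = 16 → (-61/2, 274/9)
  seg 8: left by d7 = 95/4 → (-217/4, 274/9)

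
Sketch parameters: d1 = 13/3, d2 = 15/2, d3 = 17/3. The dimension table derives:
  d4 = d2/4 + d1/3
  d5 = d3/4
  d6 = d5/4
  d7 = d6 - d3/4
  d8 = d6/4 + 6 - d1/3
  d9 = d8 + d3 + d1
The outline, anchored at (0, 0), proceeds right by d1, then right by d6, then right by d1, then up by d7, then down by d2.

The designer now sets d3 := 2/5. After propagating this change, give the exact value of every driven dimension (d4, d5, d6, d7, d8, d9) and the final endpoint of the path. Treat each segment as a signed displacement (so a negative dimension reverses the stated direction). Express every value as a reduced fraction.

Apply edit: d3 := 2/5
  d4 = d2/4 + d1/3 = 239/72
  d5 = d3/4 = 1/10
  d6 = d5/4 = 1/40
  d7 = d6 - d3/4 = -3/40
  d8 = d6/4 + 6 - d1/3 = 6569/1440
  d9 = d8 + d3 + d1 = 2677/288
Walk from origin (0, 0):
  seg 1: right by d1 = 13/3 → (13/3, 0)
  seg 2: right by d6 = 1/40 → (523/120, 0)
  seg 3: right by d1 = 13/3 → (1043/120, 0)
  seg 4: up by d7 = -3/40 → (1043/120, -3/40)
  seg 5: down by d2 = 15/2 → (1043/120, -303/40)

d4 = 239/72
d5 = 1/10
d6 = 1/40
d7 = -3/40
d8 = 6569/1440
d9 = 2677/288
endpoint = (1043/120, -303/40)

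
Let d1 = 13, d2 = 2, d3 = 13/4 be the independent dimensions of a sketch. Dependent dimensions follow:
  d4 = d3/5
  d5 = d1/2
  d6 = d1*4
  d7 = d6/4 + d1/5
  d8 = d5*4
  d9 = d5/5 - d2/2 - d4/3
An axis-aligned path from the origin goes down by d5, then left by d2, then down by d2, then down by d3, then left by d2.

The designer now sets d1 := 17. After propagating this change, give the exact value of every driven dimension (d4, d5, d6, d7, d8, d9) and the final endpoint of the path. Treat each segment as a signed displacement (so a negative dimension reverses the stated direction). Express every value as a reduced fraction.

d4 = 13/20
d5 = 17/2
d6 = 68
d7 = 102/5
d8 = 34
d9 = 29/60
endpoint = (-4, -55/4)

Apply edit: d1 := 17
  d4 = d3/5 = 13/20
  d5 = d1/2 = 17/2
  d6 = d1*4 = 68
  d7 = d6/4 + d1/5 = 102/5
  d8 = d5*4 = 34
  d9 = d5/5 - d2/2 - d4/3 = 29/60
Walk from origin (0, 0):
  seg 1: down by d5 = 17/2 → (0, -17/2)
  seg 2: left by d2 = 2 → (-2, -17/2)
  seg 3: down by d2 = 2 → (-2, -21/2)
  seg 4: down by d3 = 13/4 → (-2, -55/4)
  seg 5: left by d2 = 2 → (-4, -55/4)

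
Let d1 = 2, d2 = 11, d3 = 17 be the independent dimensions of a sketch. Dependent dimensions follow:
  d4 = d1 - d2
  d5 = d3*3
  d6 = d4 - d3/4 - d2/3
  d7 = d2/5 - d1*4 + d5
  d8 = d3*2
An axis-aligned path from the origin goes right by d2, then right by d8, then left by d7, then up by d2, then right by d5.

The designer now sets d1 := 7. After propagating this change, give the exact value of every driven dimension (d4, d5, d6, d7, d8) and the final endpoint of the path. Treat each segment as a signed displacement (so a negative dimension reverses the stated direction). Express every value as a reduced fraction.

Apply edit: d1 := 7
  d4 = d1 - d2 = -4
  d5 = d3*3 = 51
  d6 = d4 - d3/4 - d2/3 = -143/12
  d7 = d2/5 - d1*4 + d5 = 126/5
  d8 = d3*2 = 34
Walk from origin (0, 0):
  seg 1: right by d2 = 11 → (11, 0)
  seg 2: right by d8 = 34 → (45, 0)
  seg 3: left by d7 = 126/5 → (99/5, 0)
  seg 4: up by d2 = 11 → (99/5, 11)
  seg 5: right by d5 = 51 → (354/5, 11)

d4 = -4
d5 = 51
d6 = -143/12
d7 = 126/5
d8 = 34
endpoint = (354/5, 11)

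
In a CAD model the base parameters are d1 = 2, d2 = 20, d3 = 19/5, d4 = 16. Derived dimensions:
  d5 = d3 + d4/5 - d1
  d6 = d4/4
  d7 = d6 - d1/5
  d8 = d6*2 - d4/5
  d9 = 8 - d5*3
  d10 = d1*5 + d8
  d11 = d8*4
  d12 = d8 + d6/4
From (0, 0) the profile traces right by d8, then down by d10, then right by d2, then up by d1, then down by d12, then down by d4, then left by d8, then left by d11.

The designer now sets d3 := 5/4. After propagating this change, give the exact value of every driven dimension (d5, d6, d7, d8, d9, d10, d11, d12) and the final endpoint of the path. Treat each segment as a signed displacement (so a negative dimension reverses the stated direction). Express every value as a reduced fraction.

Apply edit: d3 := 5/4
  d5 = d3 + d4/5 - d1 = 49/20
  d6 = d4/4 = 4
  d7 = d6 - d1/5 = 18/5
  d8 = d6*2 - d4/5 = 24/5
  d9 = 8 - d5*3 = 13/20
  d10 = d1*5 + d8 = 74/5
  d11 = d8*4 = 96/5
  d12 = d8 + d6/4 = 29/5
Walk from origin (0, 0):
  seg 1: right by d8 = 24/5 → (24/5, 0)
  seg 2: down by d10 = 74/5 → (24/5, -74/5)
  seg 3: right by d2 = 20 → (124/5, -74/5)
  seg 4: up by d1 = 2 → (124/5, -64/5)
  seg 5: down by d12 = 29/5 → (124/5, -93/5)
  seg 6: down by d4 = 16 → (124/5, -173/5)
  seg 7: left by d8 = 24/5 → (20, -173/5)
  seg 8: left by d11 = 96/5 → (4/5, -173/5)

d5 = 49/20
d6 = 4
d7 = 18/5
d8 = 24/5
d9 = 13/20
d10 = 74/5
d11 = 96/5
d12 = 29/5
endpoint = (4/5, -173/5)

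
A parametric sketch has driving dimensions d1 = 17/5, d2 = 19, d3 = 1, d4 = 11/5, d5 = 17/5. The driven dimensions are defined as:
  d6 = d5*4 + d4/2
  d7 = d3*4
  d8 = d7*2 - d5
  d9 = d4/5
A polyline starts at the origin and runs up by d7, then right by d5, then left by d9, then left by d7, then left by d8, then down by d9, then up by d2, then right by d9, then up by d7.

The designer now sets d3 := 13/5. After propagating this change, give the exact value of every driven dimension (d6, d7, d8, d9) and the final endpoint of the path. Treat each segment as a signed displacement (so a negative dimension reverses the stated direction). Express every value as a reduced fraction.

d6 = 147/10
d7 = 52/5
d8 = 87/5
d9 = 11/25
endpoint = (-122/5, 984/25)

Apply edit: d3 := 13/5
  d6 = d5*4 + d4/2 = 147/10
  d7 = d3*4 = 52/5
  d8 = d7*2 - d5 = 87/5
  d9 = d4/5 = 11/25
Walk from origin (0, 0):
  seg 1: up by d7 = 52/5 → (0, 52/5)
  seg 2: right by d5 = 17/5 → (17/5, 52/5)
  seg 3: left by d9 = 11/25 → (74/25, 52/5)
  seg 4: left by d7 = 52/5 → (-186/25, 52/5)
  seg 5: left by d8 = 87/5 → (-621/25, 52/5)
  seg 6: down by d9 = 11/25 → (-621/25, 249/25)
  seg 7: up by d2 = 19 → (-621/25, 724/25)
  seg 8: right by d9 = 11/25 → (-122/5, 724/25)
  seg 9: up by d7 = 52/5 → (-122/5, 984/25)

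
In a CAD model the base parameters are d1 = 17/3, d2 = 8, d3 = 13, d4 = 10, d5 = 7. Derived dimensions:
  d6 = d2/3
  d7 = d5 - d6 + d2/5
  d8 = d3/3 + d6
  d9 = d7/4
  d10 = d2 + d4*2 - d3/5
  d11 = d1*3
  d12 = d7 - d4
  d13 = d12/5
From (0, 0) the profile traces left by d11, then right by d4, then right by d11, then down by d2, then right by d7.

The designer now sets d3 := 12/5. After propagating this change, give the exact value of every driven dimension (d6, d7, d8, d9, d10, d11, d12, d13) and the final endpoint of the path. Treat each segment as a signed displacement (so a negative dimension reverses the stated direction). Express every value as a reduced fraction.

Apply edit: d3 := 12/5
  d6 = d2/3 = 8/3
  d7 = d5 - d6 + d2/5 = 89/15
  d8 = d3/3 + d6 = 52/15
  d9 = d7/4 = 89/60
  d10 = d2 + d4*2 - d3/5 = 688/25
  d11 = d1*3 = 17
  d12 = d7 - d4 = -61/15
  d13 = d12/5 = -61/75
Walk from origin (0, 0):
  seg 1: left by d11 = 17 → (-17, 0)
  seg 2: right by d4 = 10 → (-7, 0)
  seg 3: right by d11 = 17 → (10, 0)
  seg 4: down by d2 = 8 → (10, -8)
  seg 5: right by d7 = 89/15 → (239/15, -8)

d6 = 8/3
d7 = 89/15
d8 = 52/15
d9 = 89/60
d10 = 688/25
d11 = 17
d12 = -61/15
d13 = -61/75
endpoint = (239/15, -8)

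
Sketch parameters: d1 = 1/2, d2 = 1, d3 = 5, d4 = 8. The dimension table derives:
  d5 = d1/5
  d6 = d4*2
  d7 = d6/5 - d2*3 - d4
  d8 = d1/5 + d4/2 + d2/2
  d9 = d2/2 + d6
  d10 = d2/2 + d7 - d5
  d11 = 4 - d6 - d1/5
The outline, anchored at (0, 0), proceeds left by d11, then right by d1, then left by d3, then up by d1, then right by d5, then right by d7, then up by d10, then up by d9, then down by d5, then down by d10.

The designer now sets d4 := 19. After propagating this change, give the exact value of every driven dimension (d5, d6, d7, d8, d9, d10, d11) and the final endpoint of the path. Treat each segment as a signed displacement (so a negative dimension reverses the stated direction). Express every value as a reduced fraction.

d5 = 1/10
d6 = 38
d7 = -72/5
d8 = 101/10
d9 = 77/2
d10 = -14
d11 = -341/10
endpoint = (153/10, 389/10)

Apply edit: d4 := 19
  d5 = d1/5 = 1/10
  d6 = d4*2 = 38
  d7 = d6/5 - d2*3 - d4 = -72/5
  d8 = d1/5 + d4/2 + d2/2 = 101/10
  d9 = d2/2 + d6 = 77/2
  d10 = d2/2 + d7 - d5 = -14
  d11 = 4 - d6 - d1/5 = -341/10
Walk from origin (0, 0):
  seg 1: left by d11 = -341/10 → (341/10, 0)
  seg 2: right by d1 = 1/2 → (173/5, 0)
  seg 3: left by d3 = 5 → (148/5, 0)
  seg 4: up by d1 = 1/2 → (148/5, 1/2)
  seg 5: right by d5 = 1/10 → (297/10, 1/2)
  seg 6: right by d7 = -72/5 → (153/10, 1/2)
  seg 7: up by d10 = -14 → (153/10, -27/2)
  seg 8: up by d9 = 77/2 → (153/10, 25)
  seg 9: down by d5 = 1/10 → (153/10, 249/10)
  seg 10: down by d10 = -14 → (153/10, 389/10)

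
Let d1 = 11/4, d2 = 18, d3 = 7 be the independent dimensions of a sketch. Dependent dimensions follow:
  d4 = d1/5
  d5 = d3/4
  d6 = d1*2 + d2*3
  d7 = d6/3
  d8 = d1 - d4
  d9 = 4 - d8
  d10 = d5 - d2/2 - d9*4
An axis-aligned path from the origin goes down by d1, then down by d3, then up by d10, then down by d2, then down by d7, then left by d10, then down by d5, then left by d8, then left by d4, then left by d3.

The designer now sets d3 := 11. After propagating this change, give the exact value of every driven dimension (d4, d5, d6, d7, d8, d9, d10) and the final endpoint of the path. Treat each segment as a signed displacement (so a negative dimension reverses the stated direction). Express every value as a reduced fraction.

d4 = 11/20
d5 = 11/4
d6 = 119/2
d7 = 119/6
d8 = 11/5
d9 = 9/5
d10 = -269/20
endpoint = (-3/10, -4067/60)

Apply edit: d3 := 11
  d4 = d1/5 = 11/20
  d5 = d3/4 = 11/4
  d6 = d1*2 + d2*3 = 119/2
  d7 = d6/3 = 119/6
  d8 = d1 - d4 = 11/5
  d9 = 4 - d8 = 9/5
  d10 = d5 - d2/2 - d9*4 = -269/20
Walk from origin (0, 0):
  seg 1: down by d1 = 11/4 → (0, -11/4)
  seg 2: down by d3 = 11 → (0, -55/4)
  seg 3: up by d10 = -269/20 → (0, -136/5)
  seg 4: down by d2 = 18 → (0, -226/5)
  seg 5: down by d7 = 119/6 → (0, -1951/30)
  seg 6: left by d10 = -269/20 → (269/20, -1951/30)
  seg 7: down by d5 = 11/4 → (269/20, -4067/60)
  seg 8: left by d8 = 11/5 → (45/4, -4067/60)
  seg 9: left by d4 = 11/20 → (107/10, -4067/60)
  seg 10: left by d3 = 11 → (-3/10, -4067/60)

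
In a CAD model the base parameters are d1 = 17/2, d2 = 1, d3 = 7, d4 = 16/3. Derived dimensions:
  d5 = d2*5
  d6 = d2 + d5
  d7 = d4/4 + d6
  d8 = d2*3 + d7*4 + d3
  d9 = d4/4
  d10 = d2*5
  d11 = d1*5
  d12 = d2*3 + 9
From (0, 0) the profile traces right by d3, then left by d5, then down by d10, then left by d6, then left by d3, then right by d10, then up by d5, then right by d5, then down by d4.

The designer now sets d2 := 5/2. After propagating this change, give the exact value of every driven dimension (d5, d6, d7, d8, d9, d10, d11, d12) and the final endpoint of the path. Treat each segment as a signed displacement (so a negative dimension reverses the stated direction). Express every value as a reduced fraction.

Apply edit: d2 := 5/2
  d5 = d2*5 = 25/2
  d6 = d2 + d5 = 15
  d7 = d4/4 + d6 = 49/3
  d8 = d2*3 + d7*4 + d3 = 479/6
  d9 = d4/4 = 4/3
  d10 = d2*5 = 25/2
  d11 = d1*5 = 85/2
  d12 = d2*3 + 9 = 33/2
Walk from origin (0, 0):
  seg 1: right by d3 = 7 → (7, 0)
  seg 2: left by d5 = 25/2 → (-11/2, 0)
  seg 3: down by d10 = 25/2 → (-11/2, -25/2)
  seg 4: left by d6 = 15 → (-41/2, -25/2)
  seg 5: left by d3 = 7 → (-55/2, -25/2)
  seg 6: right by d10 = 25/2 → (-15, -25/2)
  seg 7: up by d5 = 25/2 → (-15, 0)
  seg 8: right by d5 = 25/2 → (-5/2, 0)
  seg 9: down by d4 = 16/3 → (-5/2, -16/3)

d5 = 25/2
d6 = 15
d7 = 49/3
d8 = 479/6
d9 = 4/3
d10 = 25/2
d11 = 85/2
d12 = 33/2
endpoint = (-5/2, -16/3)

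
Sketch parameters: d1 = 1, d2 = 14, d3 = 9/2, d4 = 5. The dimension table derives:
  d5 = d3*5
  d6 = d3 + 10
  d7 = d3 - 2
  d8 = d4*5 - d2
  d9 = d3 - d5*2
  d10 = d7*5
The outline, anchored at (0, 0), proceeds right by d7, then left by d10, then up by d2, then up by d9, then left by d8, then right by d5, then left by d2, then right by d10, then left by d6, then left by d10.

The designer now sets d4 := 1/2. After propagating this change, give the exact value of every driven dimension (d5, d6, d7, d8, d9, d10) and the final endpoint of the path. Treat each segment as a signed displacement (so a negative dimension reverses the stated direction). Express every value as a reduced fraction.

d5 = 45/2
d6 = 29/2
d7 = 5/2
d8 = -23/2
d9 = -81/2
d10 = 25/2
endpoint = (-9/2, -53/2)

Apply edit: d4 := 1/2
  d5 = d3*5 = 45/2
  d6 = d3 + 10 = 29/2
  d7 = d3 - 2 = 5/2
  d8 = d4*5 - d2 = -23/2
  d9 = d3 - d5*2 = -81/2
  d10 = d7*5 = 25/2
Walk from origin (0, 0):
  seg 1: right by d7 = 5/2 → (5/2, 0)
  seg 2: left by d10 = 25/2 → (-10, 0)
  seg 3: up by d2 = 14 → (-10, 14)
  seg 4: up by d9 = -81/2 → (-10, -53/2)
  seg 5: left by d8 = -23/2 → (3/2, -53/2)
  seg 6: right by d5 = 45/2 → (24, -53/2)
  seg 7: left by d2 = 14 → (10, -53/2)
  seg 8: right by d10 = 25/2 → (45/2, -53/2)
  seg 9: left by d6 = 29/2 → (8, -53/2)
  seg 10: left by d10 = 25/2 → (-9/2, -53/2)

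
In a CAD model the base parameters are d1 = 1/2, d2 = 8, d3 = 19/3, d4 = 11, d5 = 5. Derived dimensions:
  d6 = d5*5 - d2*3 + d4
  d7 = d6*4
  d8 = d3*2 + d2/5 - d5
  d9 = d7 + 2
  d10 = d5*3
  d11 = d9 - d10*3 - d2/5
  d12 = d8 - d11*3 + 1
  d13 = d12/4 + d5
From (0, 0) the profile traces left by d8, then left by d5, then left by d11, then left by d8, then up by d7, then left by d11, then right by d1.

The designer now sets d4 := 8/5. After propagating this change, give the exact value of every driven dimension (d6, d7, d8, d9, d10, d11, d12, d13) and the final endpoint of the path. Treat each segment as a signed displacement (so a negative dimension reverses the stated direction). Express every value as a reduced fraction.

d6 = 13/5
d7 = 52/5
d8 = 139/15
d9 = 62/5
d10 = 15
d11 = -171/5
d12 = 1693/15
d13 = 1993/60
endpoint = (1361/30, 52/5)

Apply edit: d4 := 8/5
  d6 = d5*5 - d2*3 + d4 = 13/5
  d7 = d6*4 = 52/5
  d8 = d3*2 + d2/5 - d5 = 139/15
  d9 = d7 + 2 = 62/5
  d10 = d5*3 = 15
  d11 = d9 - d10*3 - d2/5 = -171/5
  d12 = d8 - d11*3 + 1 = 1693/15
  d13 = d12/4 + d5 = 1993/60
Walk from origin (0, 0):
  seg 1: left by d8 = 139/15 → (-139/15, 0)
  seg 2: left by d5 = 5 → (-214/15, 0)
  seg 3: left by d11 = -171/5 → (299/15, 0)
  seg 4: left by d8 = 139/15 → (32/3, 0)
  seg 5: up by d7 = 52/5 → (32/3, 52/5)
  seg 6: left by d11 = -171/5 → (673/15, 52/5)
  seg 7: right by d1 = 1/2 → (1361/30, 52/5)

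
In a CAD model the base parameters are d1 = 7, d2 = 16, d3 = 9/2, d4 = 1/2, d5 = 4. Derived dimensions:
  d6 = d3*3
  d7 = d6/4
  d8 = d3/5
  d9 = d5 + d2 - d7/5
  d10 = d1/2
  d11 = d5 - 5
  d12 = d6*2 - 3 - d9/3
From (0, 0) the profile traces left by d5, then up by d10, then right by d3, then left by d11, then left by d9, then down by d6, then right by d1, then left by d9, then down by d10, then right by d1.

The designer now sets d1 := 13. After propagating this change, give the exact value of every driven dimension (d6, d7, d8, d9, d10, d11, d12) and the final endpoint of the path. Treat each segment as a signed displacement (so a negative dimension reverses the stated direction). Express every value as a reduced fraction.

Apply edit: d1 := 13
  d6 = d3*3 = 27/2
  d7 = d6/4 = 27/8
  d8 = d3/5 = 9/10
  d9 = d5 + d2 - d7/5 = 773/40
  d10 = d1/2 = 13/2
  d11 = d5 - 5 = -1
  d12 = d6*2 - 3 - d9/3 = 2107/120
Walk from origin (0, 0):
  seg 1: left by d5 = 4 → (-4, 0)
  seg 2: up by d10 = 13/2 → (-4, 13/2)
  seg 3: right by d3 = 9/2 → (1/2, 13/2)
  seg 4: left by d11 = -1 → (3/2, 13/2)
  seg 5: left by d9 = 773/40 → (-713/40, 13/2)
  seg 6: down by d6 = 27/2 → (-713/40, -7)
  seg 7: right by d1 = 13 → (-193/40, -7)
  seg 8: left by d9 = 773/40 → (-483/20, -7)
  seg 9: down by d10 = 13/2 → (-483/20, -27/2)
  seg 10: right by d1 = 13 → (-223/20, -27/2)

d6 = 27/2
d7 = 27/8
d8 = 9/10
d9 = 773/40
d10 = 13/2
d11 = -1
d12 = 2107/120
endpoint = (-223/20, -27/2)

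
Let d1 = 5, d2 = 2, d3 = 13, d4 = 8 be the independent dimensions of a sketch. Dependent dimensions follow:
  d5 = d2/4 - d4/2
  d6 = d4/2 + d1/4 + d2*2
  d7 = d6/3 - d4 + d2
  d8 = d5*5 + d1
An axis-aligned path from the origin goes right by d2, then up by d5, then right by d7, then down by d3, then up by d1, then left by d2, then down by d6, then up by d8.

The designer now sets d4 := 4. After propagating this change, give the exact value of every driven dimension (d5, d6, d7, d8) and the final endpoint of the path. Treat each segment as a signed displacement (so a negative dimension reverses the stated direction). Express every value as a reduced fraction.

Apply edit: d4 := 4
  d5 = d2/4 - d4/2 = -3/2
  d6 = d4/2 + d1/4 + d2*2 = 29/4
  d7 = d6/3 - d4 + d2 = 5/12
  d8 = d5*5 + d1 = -5/2
Walk from origin (0, 0):
  seg 1: right by d2 = 2 → (2, 0)
  seg 2: up by d5 = -3/2 → (2, -3/2)
  seg 3: right by d7 = 5/12 → (29/12, -3/2)
  seg 4: down by d3 = 13 → (29/12, -29/2)
  seg 5: up by d1 = 5 → (29/12, -19/2)
  seg 6: left by d2 = 2 → (5/12, -19/2)
  seg 7: down by d6 = 29/4 → (5/12, -67/4)
  seg 8: up by d8 = -5/2 → (5/12, -77/4)

d5 = -3/2
d6 = 29/4
d7 = 5/12
d8 = -5/2
endpoint = (5/12, -77/4)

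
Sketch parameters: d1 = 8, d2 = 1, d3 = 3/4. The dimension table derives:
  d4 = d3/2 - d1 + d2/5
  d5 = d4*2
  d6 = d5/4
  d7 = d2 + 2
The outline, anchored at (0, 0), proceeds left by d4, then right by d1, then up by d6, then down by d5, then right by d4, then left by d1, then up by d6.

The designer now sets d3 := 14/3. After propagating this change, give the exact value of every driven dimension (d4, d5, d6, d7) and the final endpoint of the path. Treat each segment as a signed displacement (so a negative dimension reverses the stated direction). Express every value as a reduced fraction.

Apply edit: d3 := 14/3
  d4 = d3/2 - d1 + d2/5 = -82/15
  d5 = d4*2 = -164/15
  d6 = d5/4 = -41/15
  d7 = d2 + 2 = 3
Walk from origin (0, 0):
  seg 1: left by d4 = -82/15 → (82/15, 0)
  seg 2: right by d1 = 8 → (202/15, 0)
  seg 3: up by d6 = -41/15 → (202/15, -41/15)
  seg 4: down by d5 = -164/15 → (202/15, 41/5)
  seg 5: right by d4 = -82/15 → (8, 41/5)
  seg 6: left by d1 = 8 → (0, 41/5)
  seg 7: up by d6 = -41/15 → (0, 82/15)

d4 = -82/15
d5 = -164/15
d6 = -41/15
d7 = 3
endpoint = (0, 82/15)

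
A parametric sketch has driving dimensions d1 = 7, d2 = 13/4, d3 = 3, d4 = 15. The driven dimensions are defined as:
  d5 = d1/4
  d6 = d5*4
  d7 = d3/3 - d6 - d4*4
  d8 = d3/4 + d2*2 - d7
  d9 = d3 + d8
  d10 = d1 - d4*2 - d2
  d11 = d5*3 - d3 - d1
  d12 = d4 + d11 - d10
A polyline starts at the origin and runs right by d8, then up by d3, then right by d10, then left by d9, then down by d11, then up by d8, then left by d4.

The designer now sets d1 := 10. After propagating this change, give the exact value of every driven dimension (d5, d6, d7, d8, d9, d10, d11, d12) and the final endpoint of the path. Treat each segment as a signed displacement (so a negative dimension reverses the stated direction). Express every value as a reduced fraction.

Apply edit: d1 := 10
  d5 = d1/4 = 5/2
  d6 = d5*4 = 10
  d7 = d3/3 - d6 - d4*4 = -69
  d8 = d3/4 + d2*2 - d7 = 305/4
  d9 = d3 + d8 = 317/4
  d10 = d1 - d4*2 - d2 = -93/4
  d11 = d5*3 - d3 - d1 = -11/2
  d12 = d4 + d11 - d10 = 131/4
Walk from origin (0, 0):
  seg 1: right by d8 = 305/4 → (305/4, 0)
  seg 2: up by d3 = 3 → (305/4, 3)
  seg 3: right by d10 = -93/4 → (53, 3)
  seg 4: left by d9 = 317/4 → (-105/4, 3)
  seg 5: down by d11 = -11/2 → (-105/4, 17/2)
  seg 6: up by d8 = 305/4 → (-105/4, 339/4)
  seg 7: left by d4 = 15 → (-165/4, 339/4)

d5 = 5/2
d6 = 10
d7 = -69
d8 = 305/4
d9 = 317/4
d10 = -93/4
d11 = -11/2
d12 = 131/4
endpoint = (-165/4, 339/4)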